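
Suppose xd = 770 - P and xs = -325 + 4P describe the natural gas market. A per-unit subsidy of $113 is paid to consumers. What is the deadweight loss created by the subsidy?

Deadweight loss = $5107.6

Pre-subsidy: 770 - P = -325 + 4P gives P* = 219, x* = 551.
With the rebate, buyers effectively pay Pb = Ps − 113, where Ps is the price sellers receive.
Demand in terms of Ps becomes xd = 770 − 1(Ps − 113) = 883 - Ps. Setting this equal to supply: 883 - Ps = -325 + 4Ps, so Ps = 241.6.
Buyers pay Pb = 241.6 − 113 = 128.6; x' = -325 + 4·241.6 = 641.4.
The subsidy expands output by 641.4 − 551 = 90.4 past the efficient level; on those units the gap between marginal cost and willingness to pay runs from 0 up to 113.
DWL = ½ × 113 × 90.4 = 5107.6.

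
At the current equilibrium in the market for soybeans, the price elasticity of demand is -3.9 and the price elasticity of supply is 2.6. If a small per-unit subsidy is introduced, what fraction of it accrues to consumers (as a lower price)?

For a small subsidy around the equilibrium, the benefit split depends on the relative slopes, which at a point are proportional to the elasticities.
Buyer share = εs/(εs + |εd|) = 2.6/(2.6 + 3.9) = 0.4; seller share = |εd|/(εs + |εd|) = 0.6.

Consumer share = 0.4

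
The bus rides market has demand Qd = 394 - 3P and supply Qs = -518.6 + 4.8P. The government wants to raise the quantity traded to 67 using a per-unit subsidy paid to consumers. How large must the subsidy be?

At Q = 67, invert demand for the buyer price: Pb = (394 − 67)/3 = 109; invert supply for the seller price: Ps = (67 − (-518.6))/4.8 = 122.
The subsidy must fill the gap: s = Ps − Pb = 122 − 109 = 13.

Required subsidy s = 13 per unit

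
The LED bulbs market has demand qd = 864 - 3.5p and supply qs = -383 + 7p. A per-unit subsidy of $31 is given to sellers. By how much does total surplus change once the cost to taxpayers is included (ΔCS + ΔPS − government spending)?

Pre-subsidy: 864 - 3.5p = -383 + 7p gives p* = 2494/21, q* = 1345/3.
With the subsidy, sellers receive ps = pb + 31 for each unit, where pb is the price buyers pay.
Supply in terms of pb becomes qs = -383 + 7(pb + 31) = -166 + 7pb. Setting this equal to demand: 864 - 3.5pb = -166 + 7pb, so pb = 2060/21.
Sellers receive ps = 2060/21 + 31 = 2711/21; q' = 864 − 3.5·(2060/21) = 1562/3.
ΔCS = ½(1345/3 + 1562/3)(2494/21 − 2060/21) = 10013; ΔPS = ½(1345/3 + 1562/3)(2711/21 − 2494/21) = 5006.5.
Government spending = 31 × 1562/3 = 48422/3.
Net change = 10013 + 5006.5 − 48422/3 = -6727/6. The loss equals the DWL triangle ½·31·217/3.

Net change in total surplus = -6727/6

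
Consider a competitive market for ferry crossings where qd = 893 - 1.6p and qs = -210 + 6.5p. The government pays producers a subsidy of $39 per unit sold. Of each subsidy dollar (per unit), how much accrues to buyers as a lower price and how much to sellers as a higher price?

Pre-subsidy: 893 - 1.6p = -210 + 6.5p gives p* = 11030/81, q* = 54685/81.
With the subsidy, sellers receive ps = pb + 39 for each unit, where pb is the price buyers pay.
Supply in terms of pb becomes qs = -210 + 6.5(pb + 39) = 43.5 + 6.5pb. Setting this equal to demand: 893 - 1.6pb = 43.5 + 6.5pb, so pb = 8495/81.
Sellers receive ps = 8495/81 + 39 = 11654/81; q' = 893 − 1.6·(8495/81) = 58741/81.
Buyers' price falls by p* − pb = 11030/81 − 8495/81 = 845/27; sellers' price rises by ps − p* = 11654/81 − 11030/81 = 208/27.

Buyers gain 845/27 per unit; sellers gain 208/27 per unit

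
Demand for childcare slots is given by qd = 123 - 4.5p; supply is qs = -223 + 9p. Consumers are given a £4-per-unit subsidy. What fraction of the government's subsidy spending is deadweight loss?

DWL / government spending = 18/59

Pre-subsidy: 123 - 4.5p = -223 + 9p gives p* = 692/27, q* = 23/3.
With the rebate, buyers effectively pay pb = ps − 4, where ps is the price sellers receive.
Demand in terms of ps becomes qd = 123 − 4.5(ps − 4) = 141 - 4.5ps. Setting this equal to supply: 141 - 4.5ps = -223 + 9ps, so ps = 728/27.
Buyers pay pb = 728/27 − 4 = 620/27; q' = -223 + 9·(728/27) = 59/3.
ΔCS = ½(23/3 + 59/3)(692/27 − 620/27) = 328/9; ΔPS = ½(23/3 + 59/3)(728/27 − 692/27) = 164/9.
Government spending = 4 × 59/3 = 236/3.
DWL = ½ × 4 × (59/3 − 23/3) = 24; fraction = 24 / (236/3) = 18/59.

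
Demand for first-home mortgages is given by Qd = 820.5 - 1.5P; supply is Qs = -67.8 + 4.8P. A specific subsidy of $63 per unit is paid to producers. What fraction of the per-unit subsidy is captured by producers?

Pre-subsidy: 820.5 - 1.5P = -67.8 + 4.8P gives P* = 141, Q* = 609.
With the subsidy, sellers receive Ps = Pb + 63 for each unit, where Pb is the price buyers pay.
Supply in terms of Pb becomes Qs = -67.8 + 4.8(Pb + 63) = 234.6 + 4.8Pb. Setting this equal to demand: 820.5 - 1.5Pb = 234.6 + 4.8Pb, so Pb = 93.
Sellers receive Ps = 93 + 63 = 156; Q' = 820.5 − 1.5·93 = 681.
Buyers' price falls by P* − Pb = 141 − 93 = 48; sellers' price rises by Ps − P* = 156 − 141 = 15.
So producers capture 15/63 = 5/21 of each unit of subsidy.

Producer share = 5/21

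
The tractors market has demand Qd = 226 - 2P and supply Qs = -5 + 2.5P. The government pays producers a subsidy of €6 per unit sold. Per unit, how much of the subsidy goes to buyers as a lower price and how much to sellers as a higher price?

Buyers gain 10/3 per unit; sellers gain 8/3 per unit

Pre-subsidy: 226 - 2P = -5 + 2.5P gives P* = 154/3, Q* = 370/3.
With the subsidy, sellers receive Ps = Pb + 6 for each unit, where Pb is the price buyers pay.
Supply in terms of Pb becomes Qs = -5 + 2.5(Pb + 6) = 10 + 2.5Pb. Setting this equal to demand: 226 - 2Pb = 10 + 2.5Pb, so Pb = 48.
Sellers receive Ps = 48 + 6 = 54; Q' = 226 − 2·48 = 130.
Buyers' price falls by P* − Pb = 154/3 − 48 = 10/3; sellers' price rises by Ps − P* = 54 − 154/3 = 8/3.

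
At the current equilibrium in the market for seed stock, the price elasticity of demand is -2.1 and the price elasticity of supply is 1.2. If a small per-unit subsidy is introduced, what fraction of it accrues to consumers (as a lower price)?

Consumer share = 4/11

For a small subsidy around the equilibrium, the benefit split depends on the relative slopes, which at a point are proportional to the elasticities.
Buyer share = εs/(εs + |εd|) = 1.2/(1.2 + 2.1) = 4/11; seller share = |εd|/(εs + |εd|) = 7/11.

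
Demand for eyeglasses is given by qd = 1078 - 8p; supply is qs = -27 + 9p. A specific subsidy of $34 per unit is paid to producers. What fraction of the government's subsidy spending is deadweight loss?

DWL / government spending = 4/39

Pre-subsidy: 1078 - 8p = -27 + 9p gives p* = 65, q* = 558.
With the subsidy, sellers receive ps = pb + 34 for each unit, where pb is the price buyers pay.
Supply in terms of pb becomes qs = -27 + 9(pb + 34) = 279 + 9pb. Setting this equal to demand: 1078 - 8pb = 279 + 9pb, so pb = 47.
Sellers receive ps = 47 + 34 = 81; q' = 1078 − 8·47 = 702.
ΔCS = ½(558 + 702)(65 − 47) = 11340; ΔPS = ½(558 + 702)(81 − 65) = 10080.
Government spending = 34 × 702 = 23868.
DWL = ½ × 34 × (702 − 558) = 2448; fraction = 2448 / 23868 = 4/39.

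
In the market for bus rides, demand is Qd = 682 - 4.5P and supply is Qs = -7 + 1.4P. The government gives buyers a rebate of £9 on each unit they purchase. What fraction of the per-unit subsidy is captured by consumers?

Consumer share = 14/59

Pre-subsidy: 682 - 4.5P = -7 + 1.4P gives P* = 6890/59, Q* = 9233/59.
With the rebate, buyers effectively pay Pb = Ps − 9, where Ps is the price sellers receive.
Demand in terms of Ps becomes Qd = 682 − 4.5(Ps − 9) = 722.5 - 4.5Ps. Setting this equal to supply: 722.5 - 4.5Ps = -7 + 1.4Ps, so Ps = 7295/59.
Buyers pay Pb = 7295/59 − 9 = 6764/59; Q' = -7 + 1.4·(7295/59) = 9800/59.
Buyers' price falls by P* − Pb = 6890/59 − 6764/59 = 126/59; sellers' price rises by Ps − P* = 7295/59 − 6890/59 = 405/59.
So consumers capture (126/59)/9 = 14/59 of each unit of subsidy.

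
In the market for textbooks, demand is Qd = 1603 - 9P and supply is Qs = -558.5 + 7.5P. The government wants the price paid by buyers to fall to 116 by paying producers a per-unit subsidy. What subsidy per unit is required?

At a buyer price of 116, quantity demanded is 1603 − 9·116 = 559.
Sellers supply 559 only when they receive Ps with -558.5 + 7.5·Ps = 559, i.e. Ps = 149.
s = Ps − Pb = 149 − 116 = 33.

Required subsidy s = 33 per unit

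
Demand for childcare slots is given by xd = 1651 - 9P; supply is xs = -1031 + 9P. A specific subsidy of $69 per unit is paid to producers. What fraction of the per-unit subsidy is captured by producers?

Producer share = 0.5

Pre-subsidy: 1651 - 9P = -1031 + 9P gives P* = 149, x* = 310.
With the subsidy, sellers receive Ps = Pb + 69 for each unit, where Pb is the price buyers pay.
Supply in terms of Pb becomes xs = -1031 + 9(Pb + 69) = -410 + 9Pb. Setting this equal to demand: 1651 - 9Pb = -410 + 9Pb, so Pb = 114.5.
Sellers receive Ps = 114.5 + 69 = 183.5; x' = 1651 − 9·114.5 = 620.5.
Buyers' price falls by P* − Pb = 149 − 114.5 = 34.5; sellers' price rises by Ps − P* = 183.5 − 149 = 34.5.
So producers capture 34.5/69 = 0.5 of each unit of subsidy.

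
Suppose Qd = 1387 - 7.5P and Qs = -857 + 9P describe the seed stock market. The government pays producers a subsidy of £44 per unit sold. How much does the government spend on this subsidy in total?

Government cost = £24068

Pre-subsidy: 1387 - 7.5P = -857 + 9P gives P* = 136, Q* = 367.
With the subsidy, sellers receive Ps = Pb + 44 for each unit, where Pb is the price buyers pay.
Supply in terms of Pb becomes Qs = -857 + 9(Pb + 44) = -461 + 9Pb. Setting this equal to demand: 1387 - 7.5Pb = -461 + 9Pb, so Pb = 112.
Sellers receive Ps = 112 + 44 = 156; Q' = 1387 − 7.5·112 = 547.
Government outlay = subsidy × quantity = 44 × 547 = 24068.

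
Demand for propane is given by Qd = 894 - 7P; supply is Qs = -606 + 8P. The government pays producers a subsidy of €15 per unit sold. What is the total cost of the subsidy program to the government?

Pre-subsidy: 894 - 7P = -606 + 8P gives P* = 100, Q* = 194.
With the subsidy, sellers receive Ps = Pb + 15 for each unit, where Pb is the price buyers pay.
Supply in terms of Pb becomes Qs = -606 + 8(Pb + 15) = -486 + 8Pb. Setting this equal to demand: 894 - 7Pb = -486 + 8Pb, so Pb = 92.
Sellers receive Ps = 92 + 15 = 107; Q' = 894 − 7·92 = 250.
Government outlay = subsidy × quantity = 15 × 250 = 3750.

Government cost = €3750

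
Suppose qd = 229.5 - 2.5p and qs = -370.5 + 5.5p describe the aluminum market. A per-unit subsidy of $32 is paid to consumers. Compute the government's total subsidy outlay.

Pre-subsidy: 229.5 - 2.5p = -370.5 + 5.5p gives p* = 75, q* = 42.
With the rebate, buyers effectively pay pb = ps − 32, where ps is the price sellers receive.
Demand in terms of ps becomes qd = 229.5 − 2.5(ps − 32) = 309.5 - 2.5ps. Setting this equal to supply: 309.5 - 2.5ps = -370.5 + 5.5ps, so ps = 85.
Buyers pay pb = 85 − 32 = 53; q' = -370.5 + 5.5·85 = 97.
Government outlay = subsidy × quantity = 32 × 97 = 3104.

Government cost = $3104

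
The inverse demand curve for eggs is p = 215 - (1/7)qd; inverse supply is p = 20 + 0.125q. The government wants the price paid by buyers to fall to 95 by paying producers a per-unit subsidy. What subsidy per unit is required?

Required subsidy s = 30 per unit

At a buyer price of 95, quantity demanded is 1505 − 7·95 = 840.
Sellers supply 840 only when they receive ps = 20 + 0.125·840 = 125.
s = ps − pb = 125 − 95 = 30.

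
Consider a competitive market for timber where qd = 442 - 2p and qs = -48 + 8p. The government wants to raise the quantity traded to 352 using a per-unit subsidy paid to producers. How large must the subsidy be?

At q = 352, invert demand for the buyer price: pb = (442 − 352)/2 = 45; invert supply for the seller price: ps = (352 − (-48))/8 = 50.
The subsidy must fill the gap: s = ps − pb = 50 − 45 = 5.

Required subsidy s = 5 per unit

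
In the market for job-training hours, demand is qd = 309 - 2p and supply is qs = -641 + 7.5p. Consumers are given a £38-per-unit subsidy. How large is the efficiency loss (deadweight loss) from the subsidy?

Pre-subsidy: 309 - 2p = -641 + 7.5p gives p* = 100, q* = 109.
With the rebate, buyers effectively pay pb = ps − 38, where ps is the price sellers receive.
Demand in terms of ps becomes qd = 309 − 2(ps − 38) = 385 - 2ps. Setting this equal to supply: 385 - 2ps = -641 + 7.5ps, so ps = 108.
Buyers pay pb = 108 − 38 = 70; q' = -641 + 7.5·108 = 169.
The subsidy expands output by 169 − 109 = 60 past the efficient level; on those units the gap between marginal cost and willingness to pay runs from 0 up to 38.
DWL = ½ × 38 × 60 = 1140.

Deadweight loss = £1140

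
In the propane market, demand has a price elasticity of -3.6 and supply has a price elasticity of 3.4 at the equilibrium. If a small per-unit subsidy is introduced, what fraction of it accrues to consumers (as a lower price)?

Consumer share = 17/35

For a small subsidy around the equilibrium, the benefit split depends on the relative slopes, which at a point are proportional to the elasticities.
Buyer share = εs/(εs + |εd|) = 3.4/(3.4 + 3.6) = 17/35; seller share = |εd|/(εs + |εd|) = 18/35.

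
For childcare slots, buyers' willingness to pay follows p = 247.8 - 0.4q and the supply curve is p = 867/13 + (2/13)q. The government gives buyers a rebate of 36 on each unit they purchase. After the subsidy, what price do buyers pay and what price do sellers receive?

Pre-subsidy: 247.8 - 0.4q = 867/13 + (2/13)q gives q* = 327 and p* = 117.
With the rebate, buyers effectively pay pb = ps − 36, where ps is the price sellers receive.
On the curves, pb = 247.8 - 0.4q and ps = 867/13 + (2/13)q; the wedge ps − pb = 36 gives 867/13 + (2/13)q − (247.8 - 0.4q) = 36, so q' = 392.
Then pb = 247.8 − 0.4·392 = 91 and ps = 867/13 + (2/13)·392 = 127.

Buyers pay 91; sellers receive 127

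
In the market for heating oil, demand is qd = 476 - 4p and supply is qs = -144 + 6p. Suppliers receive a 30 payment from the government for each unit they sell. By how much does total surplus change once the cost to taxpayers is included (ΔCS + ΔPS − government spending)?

Pre-subsidy: 476 - 4p = -144 + 6p gives p* = 62, q* = 228.
With the subsidy, sellers receive ps = pb + 30 for each unit, where pb is the price buyers pay.
Supply in terms of pb becomes qs = -144 + 6(pb + 30) = 36 + 6pb. Setting this equal to demand: 476 - 4pb = 36 + 6pb, so pb = 44.
Sellers receive ps = 44 + 30 = 74; q' = 476 − 4·44 = 300.
ΔCS = ½(228 + 300)(62 − 44) = 4752; ΔPS = ½(228 + 300)(74 − 62) = 3168.
Government spending = 30 × 300 = 9000.
Net change = 4752 + 3168 − 9000 = -1080. The loss equals the DWL triangle ½·30·72.

Net change in total surplus = -1080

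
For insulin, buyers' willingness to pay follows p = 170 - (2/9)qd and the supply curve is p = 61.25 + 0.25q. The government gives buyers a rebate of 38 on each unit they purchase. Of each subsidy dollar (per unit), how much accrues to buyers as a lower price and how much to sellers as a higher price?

Pre-subsidy: 170 - (2/9)q = 61.25 + 0.25q gives q* = 3915/17 and p* = 2020/17.
With the rebate, buyers effectively pay pb = ps − 38, where ps is the price sellers receive.
On the curves, pb = 170 - (2/9)q and ps = 61.25 + 0.25q; the wedge ps − pb = 38 gives 61.25 + 0.25q − (170 - (2/9)q) = 38, so q' = 5283/17.
Then pb = 170 − (2/9)·(5283/17) = 1716/17 and ps = 61.25 + 0.25·(5283/17) = 2362/17.
Buyers' price falls by p* − pb = 2020/17 − 1716/17 = 304/17; sellers' price rises by ps − p* = 2362/17 − 2020/17 = 342/17.

Buyers gain 304/17 per unit; sellers gain 342/17 per unit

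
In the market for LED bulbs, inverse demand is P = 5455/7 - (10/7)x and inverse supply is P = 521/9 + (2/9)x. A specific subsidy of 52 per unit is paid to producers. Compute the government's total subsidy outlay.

Pre-subsidy: 5455/7 - (10/7)x = 521/9 + (2/9)x gives x* = 437 and P* = 155.
With the subsidy, sellers receive Ps = Pb + 52 for each unit, where Pb is the price buyers pay.
On the curves, Pb = 5455/7 - (10/7)x and Ps = 521/9 + (2/9)x; the wedge Ps − Pb = 52 gives 521/9 + (2/9)x − (5455/7 - (10/7)x) = 52, so x' = 468.5.
Then Pb = 5455/7 − (10/7)·468.5 = 110 and Ps = 521/9 + (2/9)·468.5 = 162.
Government outlay = subsidy × quantity = 52 × 468.5 = 24362.

Government cost = 24362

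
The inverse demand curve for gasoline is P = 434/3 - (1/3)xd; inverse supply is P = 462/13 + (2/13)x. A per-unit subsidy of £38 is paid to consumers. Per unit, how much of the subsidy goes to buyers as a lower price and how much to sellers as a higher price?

Pre-subsidy: 434/3 - (1/3)x = 462/13 + (2/13)x gives x* = 224 and P* = 70.
With the rebate, buyers effectively pay Pb = Ps − 38, where Ps is the price sellers receive.
On the curves, Pb = 434/3 - (1/3)x and Ps = 462/13 + (2/13)x; the wedge Ps − Pb = 38 gives 462/13 + (2/13)x − (434/3 - (1/3)x) = 38, so x' = 302.
Then Pb = 434/3 − (1/3)·302 = 44 and Ps = 462/13 + (2/13)·302 = 82.
Buyers' price falls by P* − Pb = 70 − 44 = 26; sellers' price rises by Ps − P* = 82 − 70 = 12.

Buyers gain £26 per unit; sellers gain £12 per unit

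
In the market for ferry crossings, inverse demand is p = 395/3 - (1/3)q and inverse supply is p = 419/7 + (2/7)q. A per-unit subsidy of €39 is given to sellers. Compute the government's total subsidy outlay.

Pre-subsidy: 395/3 - (1/3)q = 419/7 + (2/7)q gives q* = 116 and p* = 93.
With the subsidy, sellers receive ps = pb + 39 for each unit, where pb is the price buyers pay.
On the curves, pb = 395/3 - (1/3)q and ps = 419/7 + (2/7)q; the wedge ps − pb = 39 gives 419/7 + (2/7)q − (395/3 - (1/3)q) = 39, so q' = 179.
Then pb = 395/3 − (1/3)·179 = 72 and ps = 419/7 + (2/7)·179 = 111.
Government outlay = subsidy × quantity = 39 × 179 = 6981.

Government cost = €6981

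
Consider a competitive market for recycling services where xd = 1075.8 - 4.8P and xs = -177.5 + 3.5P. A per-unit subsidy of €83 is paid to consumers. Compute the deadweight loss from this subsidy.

Deadweight loss = €6972

Pre-subsidy: 1075.8 - 4.8P = -177.5 + 3.5P gives P* = 151, x* = 351.
With the rebate, buyers effectively pay Pb = Ps − 83, where Ps is the price sellers receive.
Demand in terms of Ps becomes xd = 1075.8 − 4.8(Ps − 83) = 1474.2 - 4.8Ps. Setting this equal to supply: 1474.2 - 4.8Ps = -177.5 + 3.5Ps, so Ps = 199.
Buyers pay Pb = 199 − 83 = 116; x' = -177.5 + 3.5·199 = 519.
The subsidy expands output by 519 − 351 = 168 past the efficient level; on those units the gap between marginal cost and willingness to pay runs from 0 up to 83.
DWL = ½ × 83 × 168 = 6972.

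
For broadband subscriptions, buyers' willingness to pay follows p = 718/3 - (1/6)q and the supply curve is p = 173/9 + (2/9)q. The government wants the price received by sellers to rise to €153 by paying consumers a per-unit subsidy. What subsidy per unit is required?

Required subsidy s = €14 per unit

At a seller price of 153, quantity supplied is -86.5 + 4.5·153 = 602.
Buyers absorb 602 only when they pay pb = 718/3 − (1/6)·602 = 139.
s = ps − pb = 153 − 139 = 14.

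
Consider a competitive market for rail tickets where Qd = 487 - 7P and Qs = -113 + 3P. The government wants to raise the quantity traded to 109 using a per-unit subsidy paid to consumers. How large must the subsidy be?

At Q = 109, invert demand for the buyer price: Pb = (487 − 109)/7 = 54; invert supply for the seller price: Ps = (109 − (-113))/3 = 74.
The subsidy must fill the gap: s = Ps − Pb = 74 − 54 = 20.

Required subsidy s = 20 per unit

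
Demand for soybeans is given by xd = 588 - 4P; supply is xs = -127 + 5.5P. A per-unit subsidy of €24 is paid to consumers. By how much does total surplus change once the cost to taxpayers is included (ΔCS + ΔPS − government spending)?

Pre-subsidy: 588 - 4P = -127 + 5.5P gives P* = 1430/19, x* = 5452/19.
With the rebate, buyers effectively pay Pb = Ps − 24, where Ps is the price sellers receive.
Demand in terms of Ps becomes xd = 588 − 4(Ps − 24) = 684 - 4Ps. Setting this equal to supply: 684 - 4Ps = -127 + 5.5Ps, so Ps = 1622/19.
Buyers pay Pb = 1622/19 − 24 = 1166/19; x' = -127 + 5.5·(1622/19) = 6508/19.
ΔCS = ½(5452/19 + 6508/19)(1430/19 − 1166/19) = 1578720/361; ΔPS = ½(5452/19 + 6508/19)(1622/19 − 1430/19) = 1148160/361.
Government spending = 24 × 6508/19 = 156192/19.
Net change = 1578720/361 + 1148160/361 − 156192/19 = -12672/19. The loss equals the DWL triangle ½·24·1056/19.

Net change in total surplus = -12672/19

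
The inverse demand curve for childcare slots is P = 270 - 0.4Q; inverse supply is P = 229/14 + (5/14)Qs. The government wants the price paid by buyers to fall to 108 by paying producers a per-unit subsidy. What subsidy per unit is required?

At a buyer price of 108, quantity demanded is 675 − 2.5·108 = 405.
Sellers supply 405 only when they receive Ps = 229/14 + (5/14)·405 = 161.
s = Ps − Pb = 161 − 108 = 53.

Required subsidy s = 53 per unit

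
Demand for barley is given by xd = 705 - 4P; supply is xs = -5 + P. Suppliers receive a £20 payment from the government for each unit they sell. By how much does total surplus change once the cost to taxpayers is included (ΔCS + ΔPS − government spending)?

Pre-subsidy: 705 - 4P = -5 + P gives P* = 142, x* = 137.
With the subsidy, sellers receive Ps = Pb + 20 for each unit, where Pb is the price buyers pay.
Supply in terms of Pb becomes xs = -5 + 1(Pb + 20) = 15 + Pb. Setting this equal to demand: 705 - 4Pb = 15 + Pb, so Pb = 138.
Sellers receive Ps = 138 + 20 = 158; x' = 705 − 4·138 = 153.
ΔCS = ½(137 + 153)(142 − 138) = 580; ΔPS = ½(137 + 153)(158 − 142) = 2320.
Government spending = 20 × 153 = 3060.
Net change = 580 + 2320 − 3060 = -160. The loss equals the DWL triangle ½·20·16.

Net change in total surplus = -£160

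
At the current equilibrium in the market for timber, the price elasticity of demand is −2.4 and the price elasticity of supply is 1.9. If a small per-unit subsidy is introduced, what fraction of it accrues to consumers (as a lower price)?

For a small subsidy around the equilibrium, the benefit split depends on the relative slopes, which at a point are proportional to the elasticities.
Buyer share = εs/(εs + |εd|) = 1.9/(1.9 + 2.4) = 19/43; seller share = |εd|/(εs + |εd|) = 24/43.

Consumer share = 19/43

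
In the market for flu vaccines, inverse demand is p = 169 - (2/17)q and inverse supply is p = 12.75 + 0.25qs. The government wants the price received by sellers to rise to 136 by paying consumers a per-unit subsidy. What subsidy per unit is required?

Required subsidy s = 25 per unit

At a seller price of 136, quantity supplied is -51 + 4·136 = 493.
Buyers absorb 493 only when they pay pb = 169 − (2/17)·493 = 111.
s = ps − pb = 136 − 111 = 25.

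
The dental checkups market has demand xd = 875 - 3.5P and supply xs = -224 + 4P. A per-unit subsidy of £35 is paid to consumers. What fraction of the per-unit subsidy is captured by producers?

Producer share = 7/15

Pre-subsidy: 875 - 3.5P = -224 + 4P gives P* = 2198/15, x* = 5432/15.
With the rebate, buyers effectively pay Pb = Ps − 35, where Ps is the price sellers receive.
Demand in terms of Ps becomes xd = 875 − 3.5(Ps − 35) = 997.5 - 3.5Ps. Setting this equal to supply: 997.5 - 3.5Ps = -224 + 4Ps, so Ps = 2443/15.
Buyers pay Pb = 2443/15 − 35 = 1918/15; x' = -224 + 4·(2443/15) = 6412/15.
Buyers' price falls by P* − Pb = 2198/15 − 1918/15 = 56/3; sellers' price rises by Ps − P* = 2443/15 − 2198/15 = 49/3.
So producers capture (49/3)/35 = 7/15 of each unit of subsidy.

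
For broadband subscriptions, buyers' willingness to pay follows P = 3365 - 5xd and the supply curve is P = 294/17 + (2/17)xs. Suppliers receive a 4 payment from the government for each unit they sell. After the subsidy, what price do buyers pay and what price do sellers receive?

Pre-subsidy: 3365 - 5x = 294/17 + (2/17)x gives x* = 56911/87 and P* = 8200/87.
With the subsidy, sellers receive Ps = Pb + 4 for each unit, where Pb is the price buyers pay.
On the curves, Pb = 3365 - 5x and Ps = 294/17 + (2/17)x; the wedge Ps − Pb = 4 gives 294/17 + (2/17)x − (3365 - 5x) = 4, so x' = 18993/29.
Then Pb = 3365 − 5·(18993/29) = 2620/29 and Ps = 294/17 + (2/17)·(18993/29) = 2736/29.

Buyers pay 2620/29; sellers receive 2736/29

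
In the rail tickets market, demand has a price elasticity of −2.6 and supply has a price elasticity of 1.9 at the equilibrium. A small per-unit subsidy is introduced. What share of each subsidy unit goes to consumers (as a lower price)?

For a small subsidy around the equilibrium, the benefit split depends on the relative slopes, which at a point are proportional to the elasticities.
Buyer share = εs/(εs + |εd|) = 1.9/(1.9 + 2.6) = 19/45; seller share = |εd|/(εs + |εd|) = 26/45.

Consumer share = 19/45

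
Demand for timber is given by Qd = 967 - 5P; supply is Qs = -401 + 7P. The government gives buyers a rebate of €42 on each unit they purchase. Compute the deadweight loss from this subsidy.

Deadweight loss = €2572.5

Pre-subsidy: 967 - 5P = -401 + 7P gives P* = 114, Q* = 397.
With the rebate, buyers effectively pay Pb = Ps − 42, where Ps is the price sellers receive.
Demand in terms of Ps becomes Qd = 967 − 5(Ps − 42) = 1177 - 5Ps. Setting this equal to supply: 1177 - 5Ps = -401 + 7Ps, so Ps = 131.5.
Buyers pay Pb = 131.5 − 42 = 89.5; Q' = -401 + 7·131.5 = 519.5.
The subsidy expands output by 519.5 − 397 = 122.5 past the efficient level; on those units the gap between marginal cost and willingness to pay runs from 0 up to 42.
DWL = ½ × 42 × 122.5 = 2572.5.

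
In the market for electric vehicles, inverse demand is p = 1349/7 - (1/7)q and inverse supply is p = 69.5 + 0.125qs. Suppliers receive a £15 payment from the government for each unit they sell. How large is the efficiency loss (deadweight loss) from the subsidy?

Deadweight loss = £420

Pre-subsidy: 1349/7 - (1/7)q = 69.5 + 0.125q gives q* = 460 and p* = 127.
With the subsidy, sellers receive ps = pb + 15 for each unit, where pb is the price buyers pay.
On the curves, pb = 1349/7 - (1/7)q and ps = 69.5 + 0.125q; the wedge ps − pb = 15 gives 69.5 + 0.125q − (1349/7 - (1/7)q) = 15, so q' = 516.
Then pb = 1349/7 − (1/7)·516 = 119 and ps = 69.5 + 0.125·516 = 134.
The subsidy expands output by 516 − 460 = 56 past the efficient level; on those units the gap between marginal cost and willingness to pay runs from 0 up to 15.
DWL = ½ × 15 × 56 = 420.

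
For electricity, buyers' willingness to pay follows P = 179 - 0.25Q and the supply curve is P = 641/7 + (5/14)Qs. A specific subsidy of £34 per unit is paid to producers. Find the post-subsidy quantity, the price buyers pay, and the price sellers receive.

Pre-subsidy: 179 - 0.25Q = 641/7 + (5/14)Q gives Q* = 144 and P* = 143.
With the subsidy, sellers receive Ps = Pb + 34 for each unit, where Pb is the price buyers pay.
On the curves, Pb = 179 - 0.25Q and Ps = 641/7 + (5/14)Q; the wedge Ps − Pb = 34 gives 641/7 + (5/14)Q − (179 - 0.25Q) = 34, so Q' = 200.
Then Pb = 179 − 0.25·200 = 129 and Ps = 641/7 + (5/14)·200 = 163.

Q' = 200; buyers pay £129; sellers receive £163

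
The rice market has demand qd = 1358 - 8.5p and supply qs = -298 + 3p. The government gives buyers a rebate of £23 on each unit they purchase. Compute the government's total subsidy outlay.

Government cost = £4255

Pre-subsidy: 1358 - 8.5p = -298 + 3p gives p* = 144, q* = 134.
With the rebate, buyers effectively pay pb = ps − 23, where ps is the price sellers receive.
Demand in terms of ps becomes qd = 1358 − 8.5(ps − 23) = 1553.5 - 8.5ps. Setting this equal to supply: 1553.5 - 8.5ps = -298 + 3ps, so ps = 161.
Buyers pay pb = 161 − 23 = 138; q' = -298 + 3·161 = 185.
Government outlay = subsidy × quantity = 23 × 185 = 4255.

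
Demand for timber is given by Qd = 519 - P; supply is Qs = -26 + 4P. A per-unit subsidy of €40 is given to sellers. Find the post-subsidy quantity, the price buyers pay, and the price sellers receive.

Pre-subsidy: 519 - P = -26 + 4P gives P* = 109, Q* = 410.
With the subsidy, sellers receive Ps = Pb + 40 for each unit, where Pb is the price buyers pay.
Supply in terms of Pb becomes Qs = -26 + 4(Pb + 40) = 134 + 4Pb. Setting this equal to demand: 519 - Pb = 134 + 4Pb, so Pb = 77.
Sellers receive Ps = 77 + 40 = 117; Q' = 519 − 1·77 = 442.

Q' = 442; buyers pay €77; sellers receive €117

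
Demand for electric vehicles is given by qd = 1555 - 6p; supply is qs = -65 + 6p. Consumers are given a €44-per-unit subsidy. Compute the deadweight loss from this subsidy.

Pre-subsidy: 1555 - 6p = -65 + 6p gives p* = 135, q* = 745.
With the rebate, buyers effectively pay pb = ps − 44, where ps is the price sellers receive.
Demand in terms of ps becomes qd = 1555 − 6(ps − 44) = 1819 - 6ps. Setting this equal to supply: 1819 - 6ps = -65 + 6ps, so ps = 157.
Buyers pay pb = 157 − 44 = 113; q' = -65 + 6·157 = 877.
The subsidy expands output by 877 − 745 = 132 past the efficient level; on those units the gap between marginal cost and willingness to pay runs from 0 up to 44.
DWL = ½ × 44 × 132 = 2904.

Deadweight loss = €2904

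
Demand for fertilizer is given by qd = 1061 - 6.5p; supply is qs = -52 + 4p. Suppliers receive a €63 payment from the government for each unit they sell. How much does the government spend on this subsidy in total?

Government cost = €33264

Pre-subsidy: 1061 - 6.5p = -52 + 4p gives p* = 106, q* = 372.
With the subsidy, sellers receive ps = pb + 63 for each unit, where pb is the price buyers pay.
Supply in terms of pb becomes qs = -52 + 4(pb + 63) = 200 + 4pb. Setting this equal to demand: 1061 - 6.5pb = 200 + 4pb, so pb = 82.
Sellers receive ps = 82 + 63 = 145; q' = 1061 − 6.5·82 = 528.
Government outlay = subsidy × quantity = 63 × 528 = 33264.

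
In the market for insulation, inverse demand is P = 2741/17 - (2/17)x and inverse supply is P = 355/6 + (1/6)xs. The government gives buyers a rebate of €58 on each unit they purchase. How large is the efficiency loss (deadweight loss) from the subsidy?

Pre-subsidy: 2741/17 - (2/17)x = 355/6 + (1/6)x gives x* = 359 and P* = 119.
With the rebate, buyers effectively pay Pb = Ps − 58, where Ps is the price sellers receive.
On the curves, Pb = 2741/17 - (2/17)x and Ps = 355/6 + (1/6)x; the wedge Ps − Pb = 58 gives 355/6 + (1/6)x − (2741/17 - (2/17)x) = 58, so x' = 563.
Then Pb = 2741/17 − (2/17)·563 = 95 and Ps = 355/6 + (1/6)·563 = 153.
The subsidy expands output by 563 − 359 = 204 past the efficient level; on those units the gap between marginal cost and willingness to pay runs from 0 up to 58.
DWL = ½ × 58 × 204 = 5916.

Deadweight loss = €5916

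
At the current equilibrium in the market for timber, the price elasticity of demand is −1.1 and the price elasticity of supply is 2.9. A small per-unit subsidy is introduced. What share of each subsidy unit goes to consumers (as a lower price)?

Consumer share = 0.725

For a small subsidy around the equilibrium, the benefit split depends on the relative slopes, which at a point are proportional to the elasticities.
Buyer share = εs/(εs + |εd|) = 2.9/(2.9 + 1.1) = 0.725; seller share = |εd|/(εs + |εd|) = 0.275.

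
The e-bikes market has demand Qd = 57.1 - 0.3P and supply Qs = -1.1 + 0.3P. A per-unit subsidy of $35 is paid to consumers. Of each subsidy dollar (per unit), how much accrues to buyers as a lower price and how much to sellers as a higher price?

Pre-subsidy: 57.1 - 0.3P = -1.1 + 0.3P gives P* = 97, Q* = 28.
With the rebate, buyers effectively pay Pb = Ps − 35, where Ps is the price sellers receive.
Demand in terms of Ps becomes Qd = 57.1 − 0.3(Ps − 35) = 67.6 - 0.3Ps. Setting this equal to supply: 67.6 - 0.3Ps = -1.1 + 0.3Ps, so Ps = 114.5.
Buyers pay Pb = 114.5 − 35 = 79.5; Q' = -1.1 + 0.3·114.5 = 33.25.
Buyers' price falls by P* − Pb = 97 − 79.5 = 17.5; sellers' price rises by Ps − P* = 114.5 − 97 = 17.5.

Buyers gain $17.5 per unit; sellers gain $17.5 per unit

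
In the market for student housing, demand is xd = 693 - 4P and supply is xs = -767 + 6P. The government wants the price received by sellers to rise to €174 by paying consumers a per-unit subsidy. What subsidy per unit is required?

Required subsidy s = €70 per unit

At a seller price of 174, quantity supplied is -767 + 6·174 = 277.
Buyers absorb 277 only when they pay Pb with 693 − 4·Pb = 277, i.e. Pb = 104.
s = Ps − Pb = 174 − 104 = 70.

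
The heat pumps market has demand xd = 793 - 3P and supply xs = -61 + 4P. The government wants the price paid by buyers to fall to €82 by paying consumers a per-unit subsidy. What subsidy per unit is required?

Required subsidy s = €70 per unit

At a buyer price of 82, quantity demanded is 793 − 3·82 = 547.
Sellers supply 547 only when they receive Ps with -61 + 4·Ps = 547, i.e. Ps = 152.
s = Ps − Pb = 152 − 82 = 70.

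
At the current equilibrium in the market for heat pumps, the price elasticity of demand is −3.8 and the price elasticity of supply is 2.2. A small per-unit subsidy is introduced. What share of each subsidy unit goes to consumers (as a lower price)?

Consumer share = 11/30

For a small subsidy around the equilibrium, the benefit split depends on the relative slopes, which at a point are proportional to the elasticities.
Buyer share = εs/(εs + |εd|) = 2.2/(2.2 + 3.8) = 11/30; seller share = |εd|/(εs + |εd|) = 19/30.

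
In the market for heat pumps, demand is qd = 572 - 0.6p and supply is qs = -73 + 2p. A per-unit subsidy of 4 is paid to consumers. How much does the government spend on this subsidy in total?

Pre-subsidy: 572 - 0.6p = -73 + 2p gives p* = 3225/13, q* = 5501/13.
With the rebate, buyers effectively pay pb = ps − 4, where ps is the price sellers receive.
Demand in terms of ps becomes qd = 572 − 0.6(ps − 4) = 574.4 - 0.6ps. Setting this equal to supply: 574.4 - 0.6ps = -73 + 2ps, so ps = 249.
Buyers pay pb = 249 − 4 = 245; q' = -73 + 2·249 = 425.
Government outlay = subsidy × quantity = 4 × 425 = 1700.

Government cost = 1700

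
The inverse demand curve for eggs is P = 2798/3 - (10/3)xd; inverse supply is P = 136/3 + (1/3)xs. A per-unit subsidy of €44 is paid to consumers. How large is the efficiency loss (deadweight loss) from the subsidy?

Deadweight loss = €264

Pre-subsidy: 2798/3 - (10/3)x = 136/3 + (1/3)x gives x* = 242 and P* = 126.
With the rebate, buyers effectively pay Pb = Ps − 44, where Ps is the price sellers receive.
On the curves, Pb = 2798/3 - (10/3)x and Ps = 136/3 + (1/3)x; the wedge Ps − Pb = 44 gives 136/3 + (1/3)x − (2798/3 - (10/3)x) = 44, so x' = 254.
Then Pb = 2798/3 − (10/3)·254 = 86 and Ps = 136/3 + (1/3)·254 = 130.
The subsidy expands output by 254 − 242 = 12 past the efficient level; on those units the gap between marginal cost and willingness to pay runs from 0 up to 44.
DWL = ½ × 44 × 12 = 264.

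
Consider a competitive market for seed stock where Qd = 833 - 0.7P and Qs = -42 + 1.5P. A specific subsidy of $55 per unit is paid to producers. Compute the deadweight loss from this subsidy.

Pre-subsidy: 833 - 0.7P = -42 + 1.5P gives P* = 4375/11, Q* = 12201/22.
With the subsidy, sellers receive Ps = Pb + 55 for each unit, where Pb is the price buyers pay.
Supply in terms of Pb becomes Qs = -42 + 1.5(Pb + 55) = 40.5 + 1.5Pb. Setting this equal to demand: 833 - 0.7Pb = 40.5 + 1.5Pb, so Pb = 7925/22.
Sellers receive Ps = 7925/22 + 55 = 9135/22; Q' = 833 − 0.7·(7925/22) = 25557/44.
The subsidy expands output by 25557/44 − 12201/22 = 26.25 past the efficient level; on those units the gap between marginal cost and willingness to pay runs from 0 up to 55.
DWL = ½ × 55 × 26.25 = 721.875.

Deadweight loss = $721.875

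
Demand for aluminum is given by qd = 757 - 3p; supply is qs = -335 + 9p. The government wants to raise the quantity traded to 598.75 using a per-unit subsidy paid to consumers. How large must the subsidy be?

Required subsidy s = 51 per unit

At q = 598.75, invert demand for the buyer price: pb = (757 − 598.75)/3 = 52.75; invert supply for the seller price: ps = (598.75 − (-335))/9 = 103.75.
The subsidy must fill the gap: s = ps − pb = 103.75 − 52.75 = 51.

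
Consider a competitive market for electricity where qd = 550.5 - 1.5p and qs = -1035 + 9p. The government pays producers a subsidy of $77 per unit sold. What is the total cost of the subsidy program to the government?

Government cost = $32571

Pre-subsidy: 550.5 - 1.5p = -1035 + 9p gives p* = 151, q* = 324.
With the subsidy, sellers receive ps = pb + 77 for each unit, where pb is the price buyers pay.
Supply in terms of pb becomes qs = -1035 + 9(pb + 77) = -342 + 9pb. Setting this equal to demand: 550.5 - 1.5pb = -342 + 9pb, so pb = 85.
Sellers receive ps = 85 + 77 = 162; q' = 550.5 − 1.5·85 = 423.
Government outlay = subsidy × quantity = 77 × 423 = 32571.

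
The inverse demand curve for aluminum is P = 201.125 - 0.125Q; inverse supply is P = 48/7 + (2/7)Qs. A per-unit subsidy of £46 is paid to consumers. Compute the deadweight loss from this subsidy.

Pre-subsidy: 201.125 - 0.125Q = 48/7 + (2/7)Q gives Q* = 473 and P* = 142.
With the rebate, buyers effectively pay Pb = Ps − 46, where Ps is the price sellers receive.
On the curves, Pb = 201.125 - 0.125Q and Ps = 48/7 + (2/7)Q; the wedge Ps − Pb = 46 gives 48/7 + (2/7)Q − (201.125 - 0.125Q) = 46, so Q' = 585.
Then Pb = 201.125 − 0.125·585 = 128 and Ps = 48/7 + (2/7)·585 = 174.
The subsidy expands output by 585 − 473 = 112 past the efficient level; on those units the gap between marginal cost and willingness to pay runs from 0 up to 46.
DWL = ½ × 46 × 112 = 2576.

Deadweight loss = £2576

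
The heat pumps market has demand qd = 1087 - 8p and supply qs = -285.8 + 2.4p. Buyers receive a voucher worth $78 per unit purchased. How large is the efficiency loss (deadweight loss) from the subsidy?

Deadweight loss = $5616

Pre-subsidy: 1087 - 8p = -285.8 + 2.4p gives p* = 132, q* = 31.
With the rebate, buyers effectively pay pb = ps − 78, where ps is the price sellers receive.
Demand in terms of ps becomes qd = 1087 − 8(ps − 78) = 1711 - 8ps. Setting this equal to supply: 1711 - 8ps = -285.8 + 2.4ps, so ps = 192.
Buyers pay pb = 192 − 78 = 114; q' = -285.8 + 2.4·192 = 175.
The subsidy expands output by 175 − 31 = 144 past the efficient level; on those units the gap between marginal cost and willingness to pay runs from 0 up to 78.
DWL = ½ × 78 × 144 = 5616.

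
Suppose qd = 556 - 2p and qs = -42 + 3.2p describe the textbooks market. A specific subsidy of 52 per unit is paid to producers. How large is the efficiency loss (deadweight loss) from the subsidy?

Deadweight loss = 1664

Pre-subsidy: 556 - 2p = -42 + 3.2p gives p* = 115, q* = 326.
With the subsidy, sellers receive ps = pb + 52 for each unit, where pb is the price buyers pay.
Supply in terms of pb becomes qs = -42 + 3.2(pb + 52) = 124.4 + 3.2pb. Setting this equal to demand: 556 - 2pb = 124.4 + 3.2pb, so pb = 83.
Sellers receive ps = 83 + 52 = 135; q' = 556 − 2·83 = 390.
The subsidy expands output by 390 − 326 = 64 past the efficient level; on those units the gap between marginal cost and willingness to pay runs from 0 up to 52.
DWL = ½ × 52 × 64 = 1664.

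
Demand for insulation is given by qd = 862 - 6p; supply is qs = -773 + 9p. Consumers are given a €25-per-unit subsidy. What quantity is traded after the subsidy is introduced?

Pre-subsidy: 862 - 6p = -773 + 9p gives p* = 109, q* = 208.
With the rebate, buyers effectively pay pb = ps − 25, where ps is the price sellers receive.
Demand in terms of ps becomes qd = 862 − 6(ps − 25) = 1012 - 6ps. Setting this equal to supply: 1012 - 6ps = -773 + 9ps, so ps = 119.
Buyers pay pb = 119 − 25 = 94; q' = -773 + 9·119 = 298.

q' = 298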